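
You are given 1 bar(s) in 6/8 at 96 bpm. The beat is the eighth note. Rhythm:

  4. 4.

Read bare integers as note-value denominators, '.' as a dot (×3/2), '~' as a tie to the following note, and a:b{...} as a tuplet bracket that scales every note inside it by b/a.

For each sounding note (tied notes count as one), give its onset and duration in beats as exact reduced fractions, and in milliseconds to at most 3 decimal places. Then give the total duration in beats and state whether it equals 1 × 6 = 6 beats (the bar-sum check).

1) 0.0ms=0b +1875.0ms=3b
2) 1875.0ms=3b +1875.0ms=3b
Σ=6b of 6 (96bpm 6/8) — PASS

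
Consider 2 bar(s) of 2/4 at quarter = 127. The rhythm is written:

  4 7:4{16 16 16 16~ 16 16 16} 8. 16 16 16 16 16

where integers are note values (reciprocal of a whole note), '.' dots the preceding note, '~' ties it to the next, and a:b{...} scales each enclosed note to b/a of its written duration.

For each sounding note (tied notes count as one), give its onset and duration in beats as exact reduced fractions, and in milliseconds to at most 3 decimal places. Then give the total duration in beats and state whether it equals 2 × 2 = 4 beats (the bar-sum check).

1) 0.0ms=0b +472.441ms=1b
2) 472.441ms=1b +67.492ms=1/7b
3) 539.933ms=8/7b +67.492ms=1/7b
4) 607.424ms=9/7b +67.492ms=1/7b
5) 674.916ms=10/7b +134.983ms=2/7b
6) 809.899ms=12/7b +67.492ms=1/7b
7) 877.39ms=13/7b +67.492ms=1/7b
8) 944.882ms=2b +354.331ms=3/4b
9) 1299.213ms=11/4b +118.11ms=1/4b
10) 1417.323ms=3b +118.11ms=1/4b
11) 1535.433ms=13/4b +118.11ms=1/4b
12) 1653.543ms=7/2b +118.11ms=1/4b
13) 1771.654ms=15/4b +118.11ms=1/4b
Σ=4b of 4 (127bpm 2/4) — PASS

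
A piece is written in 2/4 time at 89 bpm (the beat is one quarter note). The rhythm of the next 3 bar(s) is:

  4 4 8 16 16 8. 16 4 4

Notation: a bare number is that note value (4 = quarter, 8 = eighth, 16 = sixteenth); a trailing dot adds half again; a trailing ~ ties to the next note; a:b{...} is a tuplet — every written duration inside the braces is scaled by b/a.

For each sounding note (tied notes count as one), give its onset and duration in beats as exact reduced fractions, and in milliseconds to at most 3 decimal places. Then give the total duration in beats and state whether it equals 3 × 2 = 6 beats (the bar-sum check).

1) 0.0ms=0b +674.157ms=1b
2) 674.157ms=1b +674.157ms=1b
3) 1348.315ms=2b +337.079ms=1/2b
4) 1685.393ms=5/2b +168.539ms=1/4b
5) 1853.933ms=11/4b +168.539ms=1/4b
6) 2022.472ms=3b +505.618ms=3/4b
7) 2528.09ms=15/4b +168.539ms=1/4b
8) 2696.629ms=4b +674.157ms=1b
9) 3370.787ms=5b +674.157ms=1b
Σ=6b of 6 (89bpm 2/4) — PASS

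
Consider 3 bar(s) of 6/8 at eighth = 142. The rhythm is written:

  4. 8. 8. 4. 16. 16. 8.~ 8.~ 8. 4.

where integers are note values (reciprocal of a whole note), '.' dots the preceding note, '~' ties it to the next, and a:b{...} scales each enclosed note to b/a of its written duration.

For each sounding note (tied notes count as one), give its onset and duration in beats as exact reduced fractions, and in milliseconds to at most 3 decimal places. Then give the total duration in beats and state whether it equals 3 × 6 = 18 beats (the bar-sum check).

1) 0.0ms=0b +1267.606ms=3b
2) 1267.606ms=3b +633.803ms=3/2b
3) 1901.408ms=9/2b +633.803ms=3/2b
4) 2535.211ms=6b +1267.606ms=3b
5) 3802.817ms=9b +316.901ms=3/4b
6) 4119.718ms=39/4b +316.901ms=3/4b
7) 4436.62ms=21/2b +1901.408ms=9/2b
8) 6338.028ms=15b +1267.606ms=3b
Σ=18b of 18 (142bpm 6/8) — PASS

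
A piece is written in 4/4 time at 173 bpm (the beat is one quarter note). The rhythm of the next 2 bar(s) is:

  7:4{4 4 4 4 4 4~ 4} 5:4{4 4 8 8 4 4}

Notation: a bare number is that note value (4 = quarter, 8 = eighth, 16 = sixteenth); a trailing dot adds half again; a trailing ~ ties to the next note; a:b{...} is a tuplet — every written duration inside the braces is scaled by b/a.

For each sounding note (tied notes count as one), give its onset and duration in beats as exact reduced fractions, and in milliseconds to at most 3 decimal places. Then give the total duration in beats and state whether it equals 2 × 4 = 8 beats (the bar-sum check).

1) 0.0ms=0b +198.183ms=4/7b
2) 198.183ms=4/7b +198.183ms=4/7b
3) 396.367ms=8/7b +198.183ms=4/7b
4) 594.55ms=12/7b +198.183ms=4/7b
5) 792.733ms=16/7b +198.183ms=4/7b
6) 990.917ms=20/7b +396.367ms=8/7b
7) 1387.283ms=4b +277.457ms=4/5b
8) 1664.74ms=24/5b +277.457ms=4/5b
9) 1942.197ms=28/5b +138.728ms=2/5b
10) 2080.925ms=6b +138.728ms=2/5b
11) 2219.653ms=32/5b +277.457ms=4/5b
12) 2497.11ms=36/5b +277.457ms=4/5b
Σ=8b of 8 (173bpm 4/4) — PASS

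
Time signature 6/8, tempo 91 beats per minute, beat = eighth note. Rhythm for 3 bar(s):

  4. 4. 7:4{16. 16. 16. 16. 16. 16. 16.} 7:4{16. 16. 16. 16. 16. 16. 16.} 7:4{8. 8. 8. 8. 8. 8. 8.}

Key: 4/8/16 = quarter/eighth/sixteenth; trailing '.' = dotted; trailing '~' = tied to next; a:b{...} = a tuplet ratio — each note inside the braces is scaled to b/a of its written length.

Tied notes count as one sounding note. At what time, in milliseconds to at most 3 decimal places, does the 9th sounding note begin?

note 9 onset = 60/7b = 5651.491ms

1. 0.0ms @ 0 + 1978.022ms (3)
2. 1978.022ms @ 3 + 1978.022ms (3)
3. 3956.044ms @ 6 + 282.575ms (3/7)
4. 4238.619ms @ 45/7 + 282.575ms (3/7)
5. 4521.193ms @ 48/7 + 282.575ms (3/7)
6. 4803.768ms @ 51/7 + 282.575ms (3/7)
7. 5086.342ms @ 54/7 + 282.575ms (3/7)
8. 5368.917ms @ 57/7 + 282.575ms (3/7)
9. 5651.491ms @ 60/7 + 282.575ms (3/7)
10. 5934.066ms @ 9 + 282.575ms (3/7)
11. 6216.641ms @ 66/7 + 282.575ms (3/7)
12. 6499.215ms @ 69/7 + 282.575ms (3/7)
13. 6781.79ms @ 72/7 + 282.575ms (3/7)
14. 7064.364ms @ 75/7 + 282.575ms (3/7)
15. 7346.939ms @ 78/7 + 282.575ms (3/7)
16. 7629.513ms @ 81/7 + 282.575ms (3/7)
17. 7912.088ms @ 12 + 565.149ms (6/7)
18. 8477.237ms @ 90/7 + 565.149ms (6/7)
19. 9042.386ms @ 96/7 + 565.149ms (6/7)
20. 9607.535ms @ 102/7 + 565.149ms (6/7)
21. 10172.684ms @ 108/7 + 565.149ms (6/7)
22. 10737.834ms @ 114/7 + 565.149ms (6/7)
23. 11302.983ms @ 120/7 + 565.149ms (6/7)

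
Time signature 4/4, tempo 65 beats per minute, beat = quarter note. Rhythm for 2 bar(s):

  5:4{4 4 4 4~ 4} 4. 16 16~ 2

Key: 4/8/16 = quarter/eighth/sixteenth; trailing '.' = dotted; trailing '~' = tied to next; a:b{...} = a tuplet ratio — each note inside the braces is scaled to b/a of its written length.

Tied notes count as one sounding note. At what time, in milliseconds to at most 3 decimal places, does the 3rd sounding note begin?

1. 0.0ms @ 0 + 738.462ms (4/5)
2. 738.462ms @ 4/5 + 738.462ms (4/5)
3. 1476.923ms @ 8/5 + 738.462ms (4/5)
4. 2215.385ms @ 12/5 + 1476.923ms (8/5)
5. 3692.308ms @ 4 + 1384.615ms (3/2)
6. 5076.923ms @ 11/2 + 230.769ms (1/4)
7. 5307.692ms @ 23/4 + 2076.923ms (9/4)

note 3 onset = 8/5b = 1476.923ms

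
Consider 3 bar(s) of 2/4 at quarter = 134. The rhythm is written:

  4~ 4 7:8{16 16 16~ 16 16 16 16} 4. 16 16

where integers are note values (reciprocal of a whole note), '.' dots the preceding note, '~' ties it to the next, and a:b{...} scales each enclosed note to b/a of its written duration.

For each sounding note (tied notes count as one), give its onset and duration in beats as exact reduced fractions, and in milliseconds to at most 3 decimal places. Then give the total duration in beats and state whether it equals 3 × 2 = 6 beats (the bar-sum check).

1) 0.0ms=0b +895.522ms=2b
2) 895.522ms=2b +127.932ms=2/7b
3) 1023.454ms=16/7b +127.932ms=2/7b
4) 1151.386ms=18/7b +255.864ms=4/7b
5) 1407.249ms=22/7b +127.932ms=2/7b
6) 1535.181ms=24/7b +127.932ms=2/7b
7) 1663.113ms=26/7b +127.932ms=2/7b
8) 1791.045ms=4b +671.642ms=3/2b
9) 2462.687ms=11/2b +111.94ms=1/4b
10) 2574.627ms=23/4b +111.94ms=1/4b
Σ=6b of 6 (134bpm 2/4) — PASS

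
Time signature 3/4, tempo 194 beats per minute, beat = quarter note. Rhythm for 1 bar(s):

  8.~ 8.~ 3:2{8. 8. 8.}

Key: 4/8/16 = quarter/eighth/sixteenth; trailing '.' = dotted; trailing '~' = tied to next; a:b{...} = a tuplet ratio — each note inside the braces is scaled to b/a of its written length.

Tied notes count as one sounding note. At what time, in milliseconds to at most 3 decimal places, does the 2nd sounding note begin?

1. 0.0ms @ 0 + 618.557ms (2)
2. 618.557ms @ 2 + 154.639ms (1/2)
3. 773.196ms @ 5/2 + 154.639ms (1/2)

note 2 onset = 2b = 618.557ms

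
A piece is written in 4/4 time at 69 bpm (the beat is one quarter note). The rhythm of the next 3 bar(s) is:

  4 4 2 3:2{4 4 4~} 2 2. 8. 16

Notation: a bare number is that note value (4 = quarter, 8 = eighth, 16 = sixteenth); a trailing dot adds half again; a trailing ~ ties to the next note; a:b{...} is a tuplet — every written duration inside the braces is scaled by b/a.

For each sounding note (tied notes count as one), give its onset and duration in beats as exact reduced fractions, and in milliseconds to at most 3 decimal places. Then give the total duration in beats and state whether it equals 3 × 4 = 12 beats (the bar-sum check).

1) 0.0ms=0b +869.565ms=1b
2) 869.565ms=1b +869.565ms=1b
3) 1739.13ms=2b +1739.13ms=2b
4) 3478.261ms=4b +579.71ms=2/3b
5) 4057.971ms=14/3b +579.71ms=2/3b
6) 4637.681ms=16/3b +2318.841ms=8/3b
7) 6956.522ms=8b +2608.696ms=3b
8) 9565.217ms=11b +652.174ms=3/4b
9) 10217.391ms=47/4b +217.391ms=1/4b
Σ=12b of 12 (69bpm 4/4) — PASS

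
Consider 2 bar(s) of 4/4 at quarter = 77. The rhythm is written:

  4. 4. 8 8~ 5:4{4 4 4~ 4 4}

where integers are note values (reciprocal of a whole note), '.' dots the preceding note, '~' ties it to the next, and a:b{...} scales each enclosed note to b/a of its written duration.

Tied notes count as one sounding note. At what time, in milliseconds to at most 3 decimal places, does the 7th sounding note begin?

note 7 onset = 36/5b = 5610.39ms

1. 0.0ms @ 0 + 1168.831ms (3/2)
2. 1168.831ms @ 3/2 + 1168.831ms (3/2)
3. 2337.662ms @ 3 + 389.61ms (1/2)
4. 2727.273ms @ 7/2 + 1012.987ms (13/10)
5. 3740.26ms @ 24/5 + 623.377ms (4/5)
6. 4363.636ms @ 28/5 + 1246.753ms (8/5)
7. 5610.39ms @ 36/5 + 623.377ms (4/5)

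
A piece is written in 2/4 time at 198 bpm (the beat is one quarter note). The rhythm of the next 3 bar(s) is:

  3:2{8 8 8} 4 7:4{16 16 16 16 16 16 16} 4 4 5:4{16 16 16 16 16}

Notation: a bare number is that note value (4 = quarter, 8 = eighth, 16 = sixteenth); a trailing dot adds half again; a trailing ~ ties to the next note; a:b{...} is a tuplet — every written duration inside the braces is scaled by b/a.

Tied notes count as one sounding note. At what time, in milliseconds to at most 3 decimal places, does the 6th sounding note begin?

note 6 onset = 15/7b = 649.351ms

1. 0.0ms @ 0 + 101.01ms (1/3)
2. 101.01ms @ 1/3 + 101.01ms (1/3)
3. 202.02ms @ 2/3 + 101.01ms (1/3)
4. 303.03ms @ 1 + 303.03ms (1)
5. 606.061ms @ 2 + 43.29ms (1/7)
6. 649.351ms @ 15/7 + 43.29ms (1/7)
7. 692.641ms @ 16/7 + 43.29ms (1/7)
8. 735.931ms @ 17/7 + 43.29ms (1/7)
9. 779.221ms @ 18/7 + 43.29ms (1/7)
10. 822.511ms @ 19/7 + 43.29ms (1/7)
11. 865.801ms @ 20/7 + 43.29ms (1/7)
12. 909.091ms @ 3 + 303.03ms (1)
13. 1212.121ms @ 4 + 303.03ms (1)
14. 1515.152ms @ 5 + 60.606ms (1/5)
15. 1575.758ms @ 26/5 + 60.606ms (1/5)
16. 1636.364ms @ 27/5 + 60.606ms (1/5)
17. 1696.97ms @ 28/5 + 60.606ms (1/5)
18. 1757.576ms @ 29/5 + 60.606ms (1/5)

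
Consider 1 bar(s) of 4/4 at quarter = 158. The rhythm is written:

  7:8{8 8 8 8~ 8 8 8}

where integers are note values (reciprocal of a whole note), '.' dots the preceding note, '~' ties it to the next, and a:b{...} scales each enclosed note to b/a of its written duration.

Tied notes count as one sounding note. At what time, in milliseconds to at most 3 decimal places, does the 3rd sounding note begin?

1. 0.0ms @ 0 + 216.998ms (4/7)
2. 216.998ms @ 4/7 + 216.998ms (4/7)
3. 433.996ms @ 8/7 + 216.998ms (4/7)
4. 650.995ms @ 12/7 + 433.996ms (8/7)
5. 1084.991ms @ 20/7 + 216.998ms (4/7)
6. 1301.989ms @ 24/7 + 216.998ms (4/7)

note 3 onset = 8/7b = 433.996ms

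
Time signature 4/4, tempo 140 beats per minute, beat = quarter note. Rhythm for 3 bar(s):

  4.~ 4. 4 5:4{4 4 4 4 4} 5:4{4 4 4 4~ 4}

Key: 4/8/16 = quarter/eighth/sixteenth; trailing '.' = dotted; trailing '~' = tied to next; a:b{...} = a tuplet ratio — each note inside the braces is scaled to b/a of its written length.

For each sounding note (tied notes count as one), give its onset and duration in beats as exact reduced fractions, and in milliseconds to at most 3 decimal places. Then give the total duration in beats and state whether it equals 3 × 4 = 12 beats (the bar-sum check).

1) 0.0ms=0b +1285.714ms=3b
2) 1285.714ms=3b +428.571ms=1b
3) 1714.286ms=4b +342.857ms=4/5b
4) 2057.143ms=24/5b +342.857ms=4/5b
5) 2400.0ms=28/5b +342.857ms=4/5b
6) 2742.857ms=32/5b +342.857ms=4/5b
7) 3085.714ms=36/5b +342.857ms=4/5b
8) 3428.571ms=8b +342.857ms=4/5b
9) 3771.429ms=44/5b +342.857ms=4/5b
10) 4114.286ms=48/5b +342.857ms=4/5b
11) 4457.143ms=52/5b +685.714ms=8/5b
Σ=12b of 12 (140bpm 4/4) — PASS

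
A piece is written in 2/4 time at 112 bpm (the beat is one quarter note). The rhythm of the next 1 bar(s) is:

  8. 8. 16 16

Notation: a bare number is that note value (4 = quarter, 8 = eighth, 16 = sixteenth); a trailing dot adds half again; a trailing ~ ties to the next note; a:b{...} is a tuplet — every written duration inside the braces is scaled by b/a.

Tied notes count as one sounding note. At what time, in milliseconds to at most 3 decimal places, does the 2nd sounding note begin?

note 2 onset = 3/4b = 401.786ms

1. 0.0ms @ 0 + 401.786ms (3/4)
2. 401.786ms @ 3/4 + 401.786ms (3/4)
3. 803.571ms @ 3/2 + 133.929ms (1/4)
4. 937.5ms @ 7/4 + 133.929ms (1/4)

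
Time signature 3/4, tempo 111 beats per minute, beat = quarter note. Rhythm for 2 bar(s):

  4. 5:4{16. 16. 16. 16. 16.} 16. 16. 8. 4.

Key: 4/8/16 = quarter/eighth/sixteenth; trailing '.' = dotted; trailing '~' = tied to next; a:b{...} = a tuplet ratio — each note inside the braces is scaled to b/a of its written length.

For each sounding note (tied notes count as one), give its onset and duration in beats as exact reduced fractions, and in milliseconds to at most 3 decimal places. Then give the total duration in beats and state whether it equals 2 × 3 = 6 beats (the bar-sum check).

1) 0.0ms=0b +810.811ms=3/2b
2) 810.811ms=3/2b +162.162ms=3/10b
3) 972.973ms=9/5b +162.162ms=3/10b
4) 1135.135ms=21/10b +162.162ms=3/10b
5) 1297.297ms=12/5b +162.162ms=3/10b
6) 1459.459ms=27/10b +162.162ms=3/10b
7) 1621.622ms=3b +202.703ms=3/8b
8) 1824.324ms=27/8b +202.703ms=3/8b
9) 2027.027ms=15/4b +405.405ms=3/4b
10) 2432.432ms=9/2b +810.811ms=3/2b
Σ=6b of 6 (111bpm 3/4) — PASS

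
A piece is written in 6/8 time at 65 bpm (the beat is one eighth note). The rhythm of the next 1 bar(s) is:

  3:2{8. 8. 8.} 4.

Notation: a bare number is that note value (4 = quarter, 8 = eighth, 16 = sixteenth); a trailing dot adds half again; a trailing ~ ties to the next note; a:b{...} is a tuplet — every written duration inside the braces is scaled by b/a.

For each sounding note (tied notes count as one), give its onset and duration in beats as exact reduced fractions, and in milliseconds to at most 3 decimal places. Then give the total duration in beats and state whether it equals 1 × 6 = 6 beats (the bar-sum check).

1) 0.0ms=0b +923.077ms=1b
2) 923.077ms=1b +923.077ms=1b
3) 1846.154ms=2b +923.077ms=1b
4) 2769.231ms=3b +2769.231ms=3b
Σ=6b of 6 (65bpm 6/8) — PASS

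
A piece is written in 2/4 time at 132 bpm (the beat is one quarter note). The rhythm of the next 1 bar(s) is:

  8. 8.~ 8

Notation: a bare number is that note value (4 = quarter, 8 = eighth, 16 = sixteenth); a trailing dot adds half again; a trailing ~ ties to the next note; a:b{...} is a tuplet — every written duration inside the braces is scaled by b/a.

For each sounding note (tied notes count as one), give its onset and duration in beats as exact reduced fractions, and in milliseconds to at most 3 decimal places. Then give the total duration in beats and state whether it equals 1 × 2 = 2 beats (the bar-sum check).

1) 0.0ms=0b +340.909ms=3/4b
2) 340.909ms=3/4b +568.182ms=5/4b
Σ=2b of 2 (132bpm 2/4) — PASS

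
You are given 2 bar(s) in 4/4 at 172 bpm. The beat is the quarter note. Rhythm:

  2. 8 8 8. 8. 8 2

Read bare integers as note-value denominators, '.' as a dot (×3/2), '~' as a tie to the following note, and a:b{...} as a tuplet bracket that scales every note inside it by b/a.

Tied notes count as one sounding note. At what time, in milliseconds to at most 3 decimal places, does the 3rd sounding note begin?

1. 0.0ms @ 0 + 1046.512ms (3)
2. 1046.512ms @ 3 + 174.419ms (1/2)
3. 1220.93ms @ 7/2 + 174.419ms (1/2)
4. 1395.349ms @ 4 + 261.628ms (3/4)
5. 1656.977ms @ 19/4 + 261.628ms (3/4)
6. 1918.605ms @ 11/2 + 174.419ms (1/2)
7. 2093.023ms @ 6 + 697.674ms (2)

note 3 onset = 7/2b = 1220.93ms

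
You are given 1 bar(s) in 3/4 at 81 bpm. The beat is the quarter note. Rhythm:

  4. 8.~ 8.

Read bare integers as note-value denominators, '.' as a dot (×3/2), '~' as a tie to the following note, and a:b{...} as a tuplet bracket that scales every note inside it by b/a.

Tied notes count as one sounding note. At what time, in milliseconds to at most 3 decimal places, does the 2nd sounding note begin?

note 2 onset = 3/2b = 1111.111ms

1. 0.0ms @ 0 + 1111.111ms (3/2)
2. 1111.111ms @ 3/2 + 1111.111ms (3/2)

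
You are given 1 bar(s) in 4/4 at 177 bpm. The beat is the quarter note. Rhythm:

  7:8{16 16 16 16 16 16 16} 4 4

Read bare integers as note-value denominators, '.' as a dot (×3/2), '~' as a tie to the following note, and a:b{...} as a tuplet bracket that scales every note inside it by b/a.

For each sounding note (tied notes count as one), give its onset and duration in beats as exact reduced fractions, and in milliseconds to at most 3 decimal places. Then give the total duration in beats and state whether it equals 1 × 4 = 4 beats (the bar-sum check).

1) 0.0ms=0b +96.852ms=2/7b
2) 96.852ms=2/7b +96.852ms=2/7b
3) 193.705ms=4/7b +96.852ms=2/7b
4) 290.557ms=6/7b +96.852ms=2/7b
5) 387.409ms=8/7b +96.852ms=2/7b
6) 484.262ms=10/7b +96.852ms=2/7b
7) 581.114ms=12/7b +96.852ms=2/7b
8) 677.966ms=2b +338.983ms=1b
9) 1016.949ms=3b +338.983ms=1b
Σ=4b of 4 (177bpm 4/4) — PASS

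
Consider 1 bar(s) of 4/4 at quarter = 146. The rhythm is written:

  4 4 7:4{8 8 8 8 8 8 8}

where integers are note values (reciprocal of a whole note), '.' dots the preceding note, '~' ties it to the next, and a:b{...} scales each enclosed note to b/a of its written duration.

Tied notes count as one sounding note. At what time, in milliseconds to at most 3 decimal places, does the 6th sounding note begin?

1. 0.0ms @ 0 + 410.959ms (1)
2. 410.959ms @ 1 + 410.959ms (1)
3. 821.918ms @ 2 + 117.417ms (2/7)
4. 939.335ms @ 16/7 + 117.417ms (2/7)
5. 1056.751ms @ 18/7 + 117.417ms (2/7)
6. 1174.168ms @ 20/7 + 117.417ms (2/7)
7. 1291.585ms @ 22/7 + 117.417ms (2/7)
8. 1409.002ms @ 24/7 + 117.417ms (2/7)
9. 1526.419ms @ 26/7 + 117.417ms (2/7)

note 6 onset = 20/7b = 1174.168ms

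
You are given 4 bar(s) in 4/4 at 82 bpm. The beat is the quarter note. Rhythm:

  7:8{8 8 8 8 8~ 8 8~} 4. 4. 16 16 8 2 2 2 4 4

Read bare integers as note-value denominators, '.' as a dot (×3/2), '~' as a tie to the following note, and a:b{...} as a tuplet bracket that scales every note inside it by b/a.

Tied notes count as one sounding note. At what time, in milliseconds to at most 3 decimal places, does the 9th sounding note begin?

1. 0.0ms @ 0 + 418.118ms (4/7)
2. 418.118ms @ 4/7 + 418.118ms (4/7)
3. 836.237ms @ 8/7 + 418.118ms (4/7)
4. 1254.355ms @ 12/7 + 418.118ms (4/7)
5. 1672.474ms @ 16/7 + 836.237ms (8/7)
6. 2508.711ms @ 24/7 + 1515.679ms (29/14)
7. 4024.39ms @ 11/2 + 1097.561ms (3/2)
8. 5121.951ms @ 7 + 182.927ms (1/4)
9. 5304.878ms @ 29/4 + 182.927ms (1/4)
10. 5487.805ms @ 15/2 + 365.854ms (1/2)
11. 5853.659ms @ 8 + 1463.415ms (2)
12. 7317.073ms @ 10 + 1463.415ms (2)
13. 8780.488ms @ 12 + 1463.415ms (2)
14. 10243.902ms @ 14 + 731.707ms (1)
15. 10975.61ms @ 15 + 731.707ms (1)

note 9 onset = 29/4b = 5304.878ms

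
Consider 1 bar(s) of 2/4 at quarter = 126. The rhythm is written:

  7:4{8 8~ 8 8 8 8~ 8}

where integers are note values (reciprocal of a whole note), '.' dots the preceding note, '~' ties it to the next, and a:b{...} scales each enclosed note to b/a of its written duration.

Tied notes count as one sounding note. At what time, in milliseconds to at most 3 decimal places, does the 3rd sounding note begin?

note 3 onset = 6/7b = 408.163ms

1. 0.0ms @ 0 + 136.054ms (2/7)
2. 136.054ms @ 2/7 + 272.109ms (4/7)
3. 408.163ms @ 6/7 + 136.054ms (2/7)
4. 544.218ms @ 8/7 + 136.054ms (2/7)
5. 680.272ms @ 10/7 + 272.109ms (4/7)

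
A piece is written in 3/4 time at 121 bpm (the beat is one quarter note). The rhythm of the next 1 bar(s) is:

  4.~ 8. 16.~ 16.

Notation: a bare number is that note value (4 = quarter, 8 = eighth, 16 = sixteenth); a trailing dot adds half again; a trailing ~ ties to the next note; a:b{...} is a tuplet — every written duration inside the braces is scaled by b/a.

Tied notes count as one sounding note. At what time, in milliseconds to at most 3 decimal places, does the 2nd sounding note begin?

note 2 onset = 9/4b = 1115.702ms

1. 0.0ms @ 0 + 1115.702ms (9/4)
2. 1115.702ms @ 9/4 + 371.901ms (3/4)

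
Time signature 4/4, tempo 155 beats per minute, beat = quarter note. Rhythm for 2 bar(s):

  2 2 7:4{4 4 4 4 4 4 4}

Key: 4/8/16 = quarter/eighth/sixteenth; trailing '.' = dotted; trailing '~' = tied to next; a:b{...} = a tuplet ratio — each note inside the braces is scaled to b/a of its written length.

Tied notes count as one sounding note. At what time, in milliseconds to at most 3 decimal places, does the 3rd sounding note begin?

note 3 onset = 4b = 1548.387ms

1. 0.0ms @ 0 + 774.194ms (2)
2. 774.194ms @ 2 + 774.194ms (2)
3. 1548.387ms @ 4 + 221.198ms (4/7)
4. 1769.585ms @ 32/7 + 221.198ms (4/7)
5. 1990.783ms @ 36/7 + 221.198ms (4/7)
6. 2211.982ms @ 40/7 + 221.198ms (4/7)
7. 2433.18ms @ 44/7 + 221.198ms (4/7)
8. 2654.378ms @ 48/7 + 221.198ms (4/7)
9. 2875.576ms @ 52/7 + 221.198ms (4/7)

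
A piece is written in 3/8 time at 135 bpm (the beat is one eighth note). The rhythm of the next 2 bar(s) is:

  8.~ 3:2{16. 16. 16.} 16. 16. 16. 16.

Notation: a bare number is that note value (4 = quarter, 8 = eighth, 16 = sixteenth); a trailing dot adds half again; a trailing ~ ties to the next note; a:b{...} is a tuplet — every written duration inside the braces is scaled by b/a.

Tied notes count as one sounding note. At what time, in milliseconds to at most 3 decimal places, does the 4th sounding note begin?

note 4 onset = 3b = 1333.333ms

1. 0.0ms @ 0 + 888.889ms (2)
2. 888.889ms @ 2 + 222.222ms (1/2)
3. 1111.111ms @ 5/2 + 222.222ms (1/2)
4. 1333.333ms @ 3 + 333.333ms (3/4)
5. 1666.667ms @ 15/4 + 333.333ms (3/4)
6. 2000.0ms @ 9/2 + 333.333ms (3/4)
7. 2333.333ms @ 21/4 + 333.333ms (3/4)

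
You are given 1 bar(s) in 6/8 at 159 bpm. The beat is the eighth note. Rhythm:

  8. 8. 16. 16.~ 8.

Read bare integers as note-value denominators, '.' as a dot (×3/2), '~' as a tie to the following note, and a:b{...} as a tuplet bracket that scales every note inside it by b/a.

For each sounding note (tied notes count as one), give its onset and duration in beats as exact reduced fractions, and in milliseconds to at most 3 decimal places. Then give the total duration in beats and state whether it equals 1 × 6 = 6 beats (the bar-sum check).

1) 0.0ms=0b +566.038ms=3/2b
2) 566.038ms=3/2b +566.038ms=3/2b
3) 1132.075ms=3b +283.019ms=3/4b
4) 1415.094ms=15/4b +849.057ms=9/4b
Σ=6b of 6 (159bpm 6/8) — PASS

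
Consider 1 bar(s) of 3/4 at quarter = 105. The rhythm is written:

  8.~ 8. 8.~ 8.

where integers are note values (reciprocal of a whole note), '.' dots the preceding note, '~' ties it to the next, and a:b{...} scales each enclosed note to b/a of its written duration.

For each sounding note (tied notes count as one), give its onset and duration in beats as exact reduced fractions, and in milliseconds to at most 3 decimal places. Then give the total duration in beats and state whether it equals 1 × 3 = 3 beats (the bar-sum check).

1) 0.0ms=0b +857.143ms=3/2b
2) 857.143ms=3/2b +857.143ms=3/2b
Σ=3b of 3 (105bpm 3/4) — PASS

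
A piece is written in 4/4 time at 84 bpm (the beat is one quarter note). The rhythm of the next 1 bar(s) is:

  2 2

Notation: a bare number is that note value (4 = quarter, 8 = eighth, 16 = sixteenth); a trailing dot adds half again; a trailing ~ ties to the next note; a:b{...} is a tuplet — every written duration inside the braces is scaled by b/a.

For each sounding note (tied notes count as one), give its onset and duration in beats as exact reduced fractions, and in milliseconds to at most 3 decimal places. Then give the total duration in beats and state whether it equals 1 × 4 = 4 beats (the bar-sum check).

1) 0.0ms=0b +1428.571ms=2b
2) 1428.571ms=2b +1428.571ms=2b
Σ=4b of 4 (84bpm 4/4) — PASS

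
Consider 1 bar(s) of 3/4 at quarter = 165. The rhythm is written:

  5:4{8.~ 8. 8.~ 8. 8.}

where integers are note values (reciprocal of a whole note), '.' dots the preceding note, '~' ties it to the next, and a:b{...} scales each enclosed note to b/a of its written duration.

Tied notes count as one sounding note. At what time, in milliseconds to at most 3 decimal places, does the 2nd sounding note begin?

note 2 onset = 6/5b = 436.364ms

1. 0.0ms @ 0 + 436.364ms (6/5)
2. 436.364ms @ 6/5 + 436.364ms (6/5)
3. 872.727ms @ 12/5 + 218.182ms (3/5)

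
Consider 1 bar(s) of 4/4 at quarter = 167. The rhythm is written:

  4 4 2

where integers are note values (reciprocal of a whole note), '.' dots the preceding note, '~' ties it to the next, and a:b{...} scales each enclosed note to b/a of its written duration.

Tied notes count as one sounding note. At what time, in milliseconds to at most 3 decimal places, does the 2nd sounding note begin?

1. 0.0ms @ 0 + 359.281ms (1)
2. 359.281ms @ 1 + 359.281ms (1)
3. 718.563ms @ 2 + 718.563ms (2)

note 2 onset = 1b = 359.281ms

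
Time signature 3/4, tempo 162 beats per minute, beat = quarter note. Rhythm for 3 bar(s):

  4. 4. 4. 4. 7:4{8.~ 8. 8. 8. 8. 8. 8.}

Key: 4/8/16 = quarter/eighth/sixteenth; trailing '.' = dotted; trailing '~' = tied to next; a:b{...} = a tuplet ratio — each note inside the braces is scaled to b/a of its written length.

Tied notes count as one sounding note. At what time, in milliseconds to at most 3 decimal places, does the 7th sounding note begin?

1. 0.0ms @ 0 + 555.556ms (3/2)
2. 555.556ms @ 3/2 + 555.556ms (3/2)
3. 1111.111ms @ 3 + 555.556ms (3/2)
4. 1666.667ms @ 9/2 + 555.556ms (3/2)
5. 2222.222ms @ 6 + 317.46ms (6/7)
6. 2539.683ms @ 48/7 + 158.73ms (3/7)
7. 2698.413ms @ 51/7 + 158.73ms (3/7)
8. 2857.143ms @ 54/7 + 158.73ms (3/7)
9. 3015.873ms @ 57/7 + 158.73ms (3/7)
10. 3174.603ms @ 60/7 + 158.73ms (3/7)

note 7 onset = 51/7b = 2698.413ms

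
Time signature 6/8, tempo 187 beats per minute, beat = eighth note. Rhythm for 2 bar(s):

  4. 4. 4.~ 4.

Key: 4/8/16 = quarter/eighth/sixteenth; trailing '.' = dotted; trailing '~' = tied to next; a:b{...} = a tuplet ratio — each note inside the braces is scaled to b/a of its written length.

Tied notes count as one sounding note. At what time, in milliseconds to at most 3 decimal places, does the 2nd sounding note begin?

1. 0.0ms @ 0 + 962.567ms (3)
2. 962.567ms @ 3 + 962.567ms (3)
3. 1925.134ms @ 6 + 1925.134ms (6)

note 2 onset = 3b = 962.567ms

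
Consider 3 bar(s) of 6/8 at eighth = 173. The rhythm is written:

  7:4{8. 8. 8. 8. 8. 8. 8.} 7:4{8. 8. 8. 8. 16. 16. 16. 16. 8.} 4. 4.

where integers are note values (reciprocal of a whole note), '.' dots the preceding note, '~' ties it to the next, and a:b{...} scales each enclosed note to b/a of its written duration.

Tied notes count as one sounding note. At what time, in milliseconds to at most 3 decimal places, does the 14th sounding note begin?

1. 0.0ms @ 0 + 297.275ms (6/7)
2. 297.275ms @ 6/7 + 297.275ms (6/7)
3. 594.55ms @ 12/7 + 297.275ms (6/7)
4. 891.825ms @ 18/7 + 297.275ms (6/7)
5. 1189.1ms @ 24/7 + 297.275ms (6/7)
6. 1486.375ms @ 30/7 + 297.275ms (6/7)
7. 1783.65ms @ 36/7 + 297.275ms (6/7)
8. 2080.925ms @ 6 + 297.275ms (6/7)
9. 2378.2ms @ 48/7 + 297.275ms (6/7)
10. 2675.475ms @ 54/7 + 297.275ms (6/7)
11. 2972.75ms @ 60/7 + 297.275ms (6/7)
12. 3270.025ms @ 66/7 + 148.637ms (3/7)
13. 3418.662ms @ 69/7 + 148.637ms (3/7)
14. 3567.3ms @ 72/7 + 148.637ms (3/7)
15. 3715.937ms @ 75/7 + 148.637ms (3/7)
16. 3864.575ms @ 78/7 + 297.275ms (6/7)
17. 4161.85ms @ 12 + 1040.462ms (3)
18. 5202.312ms @ 15 + 1040.462ms (3)

note 14 onset = 72/7b = 3567.3ms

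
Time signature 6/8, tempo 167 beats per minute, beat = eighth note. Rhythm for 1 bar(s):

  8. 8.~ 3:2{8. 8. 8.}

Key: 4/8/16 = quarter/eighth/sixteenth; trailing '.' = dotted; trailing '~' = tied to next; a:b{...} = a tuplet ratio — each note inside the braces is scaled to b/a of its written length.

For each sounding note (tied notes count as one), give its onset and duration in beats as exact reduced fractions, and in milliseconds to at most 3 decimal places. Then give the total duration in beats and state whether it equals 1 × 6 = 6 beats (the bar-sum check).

1) 0.0ms=0b +538.922ms=3/2b
2) 538.922ms=3/2b +898.204ms=5/2b
3) 1437.126ms=4b +359.281ms=1b
4) 1796.407ms=5b +359.281ms=1b
Σ=6b of 6 (167bpm 6/8) — PASS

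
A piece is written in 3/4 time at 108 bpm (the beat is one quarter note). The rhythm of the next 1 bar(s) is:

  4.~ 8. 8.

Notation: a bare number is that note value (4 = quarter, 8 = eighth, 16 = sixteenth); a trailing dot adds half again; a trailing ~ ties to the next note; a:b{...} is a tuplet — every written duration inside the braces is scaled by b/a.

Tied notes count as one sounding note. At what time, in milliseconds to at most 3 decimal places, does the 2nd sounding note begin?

1. 0.0ms @ 0 + 1250.0ms (9/4)
2. 1250.0ms @ 9/4 + 416.667ms (3/4)

note 2 onset = 9/4b = 1250.0ms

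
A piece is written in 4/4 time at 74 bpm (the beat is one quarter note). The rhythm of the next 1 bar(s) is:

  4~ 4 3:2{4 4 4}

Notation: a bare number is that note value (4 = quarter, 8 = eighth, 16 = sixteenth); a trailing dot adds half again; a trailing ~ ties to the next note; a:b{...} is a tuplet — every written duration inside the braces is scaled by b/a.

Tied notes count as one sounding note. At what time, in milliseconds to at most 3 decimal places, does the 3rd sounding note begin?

1. 0.0ms @ 0 + 1621.622ms (2)
2. 1621.622ms @ 2 + 540.541ms (2/3)
3. 2162.162ms @ 8/3 + 540.541ms (2/3)
4. 2702.703ms @ 10/3 + 540.541ms (2/3)

note 3 onset = 8/3b = 2162.162ms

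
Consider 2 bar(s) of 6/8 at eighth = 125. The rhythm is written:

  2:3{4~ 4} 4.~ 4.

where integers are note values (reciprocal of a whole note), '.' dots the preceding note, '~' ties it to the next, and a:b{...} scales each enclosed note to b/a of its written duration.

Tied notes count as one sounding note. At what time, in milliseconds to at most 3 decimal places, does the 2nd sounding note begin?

note 2 onset = 6b = 2880.0ms

1. 0.0ms @ 0 + 2880.0ms (6)
2. 2880.0ms @ 6 + 2880.0ms (6)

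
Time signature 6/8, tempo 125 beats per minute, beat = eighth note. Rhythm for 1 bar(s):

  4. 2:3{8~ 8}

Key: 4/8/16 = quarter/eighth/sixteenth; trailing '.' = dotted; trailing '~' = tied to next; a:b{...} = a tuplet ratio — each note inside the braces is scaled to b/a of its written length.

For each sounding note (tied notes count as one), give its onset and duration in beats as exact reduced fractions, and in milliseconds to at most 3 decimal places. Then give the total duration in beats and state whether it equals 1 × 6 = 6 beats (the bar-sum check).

1) 0.0ms=0b +1440.0ms=3b
2) 1440.0ms=3b +1440.0ms=3b
Σ=6b of 6 (125bpm 6/8) — PASS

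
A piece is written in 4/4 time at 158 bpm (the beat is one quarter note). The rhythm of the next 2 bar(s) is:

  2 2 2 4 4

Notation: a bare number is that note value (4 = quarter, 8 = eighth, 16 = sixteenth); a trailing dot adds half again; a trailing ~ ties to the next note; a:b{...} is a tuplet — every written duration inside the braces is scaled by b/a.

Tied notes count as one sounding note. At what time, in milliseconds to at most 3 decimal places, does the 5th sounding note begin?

note 5 onset = 7b = 2658.228ms

1. 0.0ms @ 0 + 759.494ms (2)
2. 759.494ms @ 2 + 759.494ms (2)
3. 1518.987ms @ 4 + 759.494ms (2)
4. 2278.481ms @ 6 + 379.747ms (1)
5. 2658.228ms @ 7 + 379.747ms (1)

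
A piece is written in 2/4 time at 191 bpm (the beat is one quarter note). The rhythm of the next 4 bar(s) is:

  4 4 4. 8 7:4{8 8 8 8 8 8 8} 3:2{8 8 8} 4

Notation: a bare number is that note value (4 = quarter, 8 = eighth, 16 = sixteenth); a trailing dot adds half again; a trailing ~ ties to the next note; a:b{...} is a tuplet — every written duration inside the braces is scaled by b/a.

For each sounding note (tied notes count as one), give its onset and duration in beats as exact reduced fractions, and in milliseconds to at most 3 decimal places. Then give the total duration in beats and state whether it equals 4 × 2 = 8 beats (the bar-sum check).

1) 0.0ms=0b +314.136ms=1b
2) 314.136ms=1b +314.136ms=1b
3) 628.272ms=2b +471.204ms=3/2b
4) 1099.476ms=7/2b +157.068ms=1/2b
5) 1256.545ms=4b +89.753ms=2/7b
6) 1346.298ms=30/7b +89.753ms=2/7b
7) 1436.051ms=32/7b +89.753ms=2/7b
8) 1525.804ms=34/7b +89.753ms=2/7b
9) 1615.557ms=36/7b +89.753ms=2/7b
10) 1705.31ms=38/7b +89.753ms=2/7b
11) 1795.064ms=40/7b +89.753ms=2/7b
12) 1884.817ms=6b +104.712ms=1/3b
13) 1989.529ms=19/3b +104.712ms=1/3b
14) 2094.241ms=20/3b +104.712ms=1/3b
15) 2198.953ms=7b +314.136ms=1b
Σ=8b of 8 (191bpm 2/4) — PASS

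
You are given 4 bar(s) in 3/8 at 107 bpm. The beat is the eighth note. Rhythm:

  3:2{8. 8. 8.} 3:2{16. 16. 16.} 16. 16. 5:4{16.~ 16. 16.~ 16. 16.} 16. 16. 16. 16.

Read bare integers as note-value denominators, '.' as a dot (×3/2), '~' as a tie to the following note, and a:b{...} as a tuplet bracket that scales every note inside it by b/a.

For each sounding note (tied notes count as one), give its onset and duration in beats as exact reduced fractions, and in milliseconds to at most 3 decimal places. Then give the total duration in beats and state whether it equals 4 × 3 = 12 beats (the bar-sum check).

1) 0.0ms=0b +560.748ms=1b
2) 560.748ms=1b +560.748ms=1b
3) 1121.495ms=2b +560.748ms=1b
4) 1682.243ms=3b +280.374ms=1/2b
5) 1962.617ms=7/2b +280.374ms=1/2b
6) 2242.991ms=4b +280.374ms=1/2b
7) 2523.364ms=9/2b +420.561ms=3/4b
8) 2943.925ms=21/4b +420.561ms=3/4b
9) 3364.486ms=6b +672.897ms=6/5b
10) 4037.383ms=36/5b +672.897ms=6/5b
11) 4710.28ms=42/5b +336.449ms=3/5b
12) 5046.729ms=9b +420.561ms=3/4b
13) 5467.29ms=39/4b +420.561ms=3/4b
14) 5887.85ms=21/2b +420.561ms=3/4b
15) 6308.411ms=45/4b +420.561ms=3/4b
Σ=12b of 12 (107bpm 3/8) — PASS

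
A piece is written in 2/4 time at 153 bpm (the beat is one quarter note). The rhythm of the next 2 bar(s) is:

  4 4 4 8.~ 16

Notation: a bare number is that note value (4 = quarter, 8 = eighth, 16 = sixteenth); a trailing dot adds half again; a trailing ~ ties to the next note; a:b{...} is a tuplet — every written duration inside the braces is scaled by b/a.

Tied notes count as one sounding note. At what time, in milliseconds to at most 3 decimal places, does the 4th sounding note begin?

note 4 onset = 3b = 1176.471ms

1. 0.0ms @ 0 + 392.157ms (1)
2. 392.157ms @ 1 + 392.157ms (1)
3. 784.314ms @ 2 + 392.157ms (1)
4. 1176.471ms @ 3 + 392.157ms (1)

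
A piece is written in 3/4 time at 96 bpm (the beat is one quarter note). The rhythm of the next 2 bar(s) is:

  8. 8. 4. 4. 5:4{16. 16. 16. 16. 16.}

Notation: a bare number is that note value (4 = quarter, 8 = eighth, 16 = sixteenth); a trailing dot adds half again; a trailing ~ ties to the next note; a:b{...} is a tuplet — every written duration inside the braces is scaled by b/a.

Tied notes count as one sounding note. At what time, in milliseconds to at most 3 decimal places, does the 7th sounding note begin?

1. 0.0ms @ 0 + 468.75ms (3/4)
2. 468.75ms @ 3/4 + 468.75ms (3/4)
3. 937.5ms @ 3/2 + 937.5ms (3/2)
4. 1875.0ms @ 3 + 937.5ms (3/2)
5. 2812.5ms @ 9/2 + 187.5ms (3/10)
6. 3000.0ms @ 24/5 + 187.5ms (3/10)
7. 3187.5ms @ 51/10 + 187.5ms (3/10)
8. 3375.0ms @ 27/5 + 187.5ms (3/10)
9. 3562.5ms @ 57/10 + 187.5ms (3/10)

note 7 onset = 51/10b = 3187.5ms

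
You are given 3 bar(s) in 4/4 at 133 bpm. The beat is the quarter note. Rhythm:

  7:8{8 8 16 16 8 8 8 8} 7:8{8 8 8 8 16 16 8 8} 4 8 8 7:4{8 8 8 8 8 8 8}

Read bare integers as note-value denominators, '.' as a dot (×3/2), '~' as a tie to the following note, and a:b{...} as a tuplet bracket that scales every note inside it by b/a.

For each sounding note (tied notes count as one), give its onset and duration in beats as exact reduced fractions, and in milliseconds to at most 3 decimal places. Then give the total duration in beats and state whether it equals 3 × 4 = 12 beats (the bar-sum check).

1) 0.0ms=0b +257.787ms=4/7b
2) 257.787ms=4/7b +257.787ms=4/7b
3) 515.575ms=8/7b +128.894ms=2/7b
4) 644.468ms=10/7b +128.894ms=2/7b
5) 773.362ms=12/7b +257.787ms=4/7b
6) 1031.149ms=16/7b +257.787ms=4/7b
7) 1288.937ms=20/7b +257.787ms=4/7b
8) 1546.724ms=24/7b +257.787ms=4/7b
9) 1804.511ms=4b +257.787ms=4/7b
10) 2062.299ms=32/7b +257.787ms=4/7b
11) 2320.086ms=36/7b +257.787ms=4/7b
12) 2577.873ms=40/7b +257.787ms=4/7b
13) 2835.661ms=44/7b +128.894ms=2/7b
14) 2964.554ms=46/7b +128.894ms=2/7b
15) 3093.448ms=48/7b +257.787ms=4/7b
16) 3351.235ms=52/7b +257.787ms=4/7b
17) 3609.023ms=8b +451.128ms=1b
18) 4060.15ms=9b +225.564ms=1/2b
19) 4285.714ms=19/2b +225.564ms=1/2b
20) 4511.278ms=10b +128.894ms=2/7b
21) 4640.172ms=72/7b +128.894ms=2/7b
22) 4769.066ms=74/7b +128.894ms=2/7b
23) 4897.959ms=76/7b +128.894ms=2/7b
24) 5026.853ms=78/7b +128.894ms=2/7b
25) 5155.747ms=80/7b +128.894ms=2/7b
26) 5284.64ms=82/7b +128.894ms=2/7b
Σ=12b of 12 (133bpm 4/4) — PASS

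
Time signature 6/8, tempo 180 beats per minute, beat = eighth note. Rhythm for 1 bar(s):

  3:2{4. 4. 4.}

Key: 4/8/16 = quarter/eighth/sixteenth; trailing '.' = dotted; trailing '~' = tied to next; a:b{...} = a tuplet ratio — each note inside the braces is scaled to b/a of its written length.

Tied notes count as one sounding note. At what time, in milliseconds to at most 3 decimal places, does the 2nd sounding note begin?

note 2 onset = 2b = 666.667ms

1. 0.0ms @ 0 + 666.667ms (2)
2. 666.667ms @ 2 + 666.667ms (2)
3. 1333.333ms @ 4 + 666.667ms (2)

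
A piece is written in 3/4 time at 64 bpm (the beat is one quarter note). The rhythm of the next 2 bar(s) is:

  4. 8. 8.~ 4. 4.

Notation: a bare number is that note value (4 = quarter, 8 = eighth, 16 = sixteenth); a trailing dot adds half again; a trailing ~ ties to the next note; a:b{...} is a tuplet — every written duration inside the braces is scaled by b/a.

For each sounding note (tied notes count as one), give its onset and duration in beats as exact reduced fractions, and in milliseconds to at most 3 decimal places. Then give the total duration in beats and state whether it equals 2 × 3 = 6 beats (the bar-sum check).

1) 0.0ms=0b +1406.25ms=3/2b
2) 1406.25ms=3/2b +703.125ms=3/4b
3) 2109.375ms=9/4b +2109.375ms=9/4b
4) 4218.75ms=9/2b +1406.25ms=3/2b
Σ=6b of 6 (64bpm 3/4) — PASS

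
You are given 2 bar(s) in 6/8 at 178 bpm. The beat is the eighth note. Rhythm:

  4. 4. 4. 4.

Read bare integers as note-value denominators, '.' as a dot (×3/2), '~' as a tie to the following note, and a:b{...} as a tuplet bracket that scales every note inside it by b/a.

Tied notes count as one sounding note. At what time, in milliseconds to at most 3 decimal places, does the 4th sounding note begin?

1. 0.0ms @ 0 + 1011.236ms (3)
2. 1011.236ms @ 3 + 1011.236ms (3)
3. 2022.472ms @ 6 + 1011.236ms (3)
4. 3033.708ms @ 9 + 1011.236ms (3)

note 4 onset = 9b = 3033.708ms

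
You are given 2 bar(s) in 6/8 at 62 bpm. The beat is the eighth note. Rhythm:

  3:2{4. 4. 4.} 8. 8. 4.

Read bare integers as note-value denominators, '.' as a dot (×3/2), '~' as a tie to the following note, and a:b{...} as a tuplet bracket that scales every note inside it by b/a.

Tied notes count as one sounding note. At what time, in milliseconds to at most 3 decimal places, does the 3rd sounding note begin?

1. 0.0ms @ 0 + 1935.484ms (2)
2. 1935.484ms @ 2 + 1935.484ms (2)
3. 3870.968ms @ 4 + 1935.484ms (2)
4. 5806.452ms @ 6 + 1451.613ms (3/2)
5. 7258.065ms @ 15/2 + 1451.613ms (3/2)
6. 8709.677ms @ 9 + 2903.226ms (3)

note 3 onset = 4b = 3870.968ms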